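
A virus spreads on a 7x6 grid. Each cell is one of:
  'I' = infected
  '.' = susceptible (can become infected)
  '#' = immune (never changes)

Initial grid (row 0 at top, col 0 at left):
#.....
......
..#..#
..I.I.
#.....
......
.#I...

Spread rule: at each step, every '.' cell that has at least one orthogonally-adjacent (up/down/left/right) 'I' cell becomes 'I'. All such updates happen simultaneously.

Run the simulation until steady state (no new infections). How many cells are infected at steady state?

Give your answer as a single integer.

Step 0 (initial): 3 infected
Step 1: +8 new -> 11 infected
Step 2: +11 new -> 22 infected
Step 3: +8 new -> 30 infected
Step 4: +6 new -> 36 infected
Step 5: +1 new -> 37 infected
Step 6: +0 new -> 37 infected

Answer: 37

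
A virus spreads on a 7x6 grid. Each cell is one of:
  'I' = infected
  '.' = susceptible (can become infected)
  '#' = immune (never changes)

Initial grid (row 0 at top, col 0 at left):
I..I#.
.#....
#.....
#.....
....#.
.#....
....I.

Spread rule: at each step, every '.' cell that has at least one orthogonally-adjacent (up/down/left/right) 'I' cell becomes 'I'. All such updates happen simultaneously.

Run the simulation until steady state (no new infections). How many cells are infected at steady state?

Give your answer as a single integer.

Answer: 36

Derivation:
Step 0 (initial): 3 infected
Step 1: +7 new -> 10 infected
Step 2: +6 new -> 16 infected
Step 3: +8 new -> 24 infected
Step 4: +8 new -> 32 infected
Step 5: +3 new -> 35 infected
Step 6: +1 new -> 36 infected
Step 7: +0 new -> 36 infected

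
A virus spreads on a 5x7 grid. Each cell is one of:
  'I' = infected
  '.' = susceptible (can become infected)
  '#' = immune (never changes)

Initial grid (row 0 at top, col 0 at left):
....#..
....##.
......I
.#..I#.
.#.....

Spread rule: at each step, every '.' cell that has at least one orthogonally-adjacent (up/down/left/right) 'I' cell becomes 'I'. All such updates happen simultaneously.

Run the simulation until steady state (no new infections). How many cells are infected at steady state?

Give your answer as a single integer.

Step 0 (initial): 2 infected
Step 1: +6 new -> 8 infected
Step 2: +6 new -> 14 infected
Step 3: +4 new -> 18 infected
Step 4: +3 new -> 21 infected
Step 5: +3 new -> 24 infected
Step 6: +3 new -> 27 infected
Step 7: +2 new -> 29 infected
Step 8: +0 new -> 29 infected

Answer: 29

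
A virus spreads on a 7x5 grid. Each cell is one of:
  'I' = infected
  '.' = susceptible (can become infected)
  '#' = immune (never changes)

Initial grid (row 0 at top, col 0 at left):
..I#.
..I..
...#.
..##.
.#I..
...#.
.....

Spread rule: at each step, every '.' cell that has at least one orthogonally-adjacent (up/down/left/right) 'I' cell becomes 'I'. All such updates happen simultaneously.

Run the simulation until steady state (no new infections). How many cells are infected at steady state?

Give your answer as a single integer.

Step 0 (initial): 3 infected
Step 1: +6 new -> 9 infected
Step 2: +7 new -> 16 infected
Step 3: +9 new -> 25 infected
Step 4: +4 new -> 29 infected
Step 5: +0 new -> 29 infected

Answer: 29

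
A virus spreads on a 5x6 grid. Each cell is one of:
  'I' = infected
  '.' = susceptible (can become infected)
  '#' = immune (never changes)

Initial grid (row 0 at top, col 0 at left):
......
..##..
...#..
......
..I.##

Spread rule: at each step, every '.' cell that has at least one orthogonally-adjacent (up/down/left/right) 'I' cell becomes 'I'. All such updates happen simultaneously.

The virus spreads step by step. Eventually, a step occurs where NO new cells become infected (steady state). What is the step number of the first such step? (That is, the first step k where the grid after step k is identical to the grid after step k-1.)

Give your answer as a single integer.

Answer: 8

Derivation:
Step 0 (initial): 1 infected
Step 1: +3 new -> 4 infected
Step 2: +4 new -> 8 infected
Step 3: +3 new -> 11 infected
Step 4: +4 new -> 15 infected
Step 5: +4 new -> 19 infected
Step 6: +4 new -> 23 infected
Step 7: +2 new -> 25 infected
Step 8: +0 new -> 25 infected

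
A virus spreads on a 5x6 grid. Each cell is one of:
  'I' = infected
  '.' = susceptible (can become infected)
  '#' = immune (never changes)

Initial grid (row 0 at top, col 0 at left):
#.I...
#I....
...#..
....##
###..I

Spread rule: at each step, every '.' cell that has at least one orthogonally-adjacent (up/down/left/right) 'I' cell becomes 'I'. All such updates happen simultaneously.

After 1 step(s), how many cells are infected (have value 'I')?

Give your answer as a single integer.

Answer: 8

Derivation:
Step 0 (initial): 3 infected
Step 1: +5 new -> 8 infected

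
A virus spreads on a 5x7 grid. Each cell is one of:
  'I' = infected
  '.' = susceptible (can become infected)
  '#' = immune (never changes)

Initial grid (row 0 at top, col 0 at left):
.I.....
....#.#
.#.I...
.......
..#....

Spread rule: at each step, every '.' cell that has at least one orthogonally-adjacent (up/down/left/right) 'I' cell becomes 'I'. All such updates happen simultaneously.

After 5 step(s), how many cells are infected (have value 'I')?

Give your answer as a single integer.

Answer: 31

Derivation:
Step 0 (initial): 2 infected
Step 1: +7 new -> 9 infected
Step 2: +7 new -> 16 infected
Step 3: +7 new -> 23 infected
Step 4: +5 new -> 28 infected
Step 5: +3 new -> 31 infected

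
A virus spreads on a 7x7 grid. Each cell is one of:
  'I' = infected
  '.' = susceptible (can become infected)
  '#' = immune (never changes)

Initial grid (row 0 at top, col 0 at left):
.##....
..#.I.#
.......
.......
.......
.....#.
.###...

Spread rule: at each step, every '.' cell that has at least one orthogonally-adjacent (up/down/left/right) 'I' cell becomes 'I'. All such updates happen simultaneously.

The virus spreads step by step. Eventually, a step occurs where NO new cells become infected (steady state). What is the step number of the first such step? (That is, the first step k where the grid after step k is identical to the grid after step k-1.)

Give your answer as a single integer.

Step 0 (initial): 1 infected
Step 1: +4 new -> 5 infected
Step 2: +5 new -> 10 infected
Step 3: +6 new -> 16 infected
Step 4: +6 new -> 22 infected
Step 5: +7 new -> 29 infected
Step 6: +6 new -> 35 infected
Step 7: +4 new -> 39 infected
Step 8: +1 new -> 40 infected
Step 9: +1 new -> 41 infected
Step 10: +0 new -> 41 infected

Answer: 10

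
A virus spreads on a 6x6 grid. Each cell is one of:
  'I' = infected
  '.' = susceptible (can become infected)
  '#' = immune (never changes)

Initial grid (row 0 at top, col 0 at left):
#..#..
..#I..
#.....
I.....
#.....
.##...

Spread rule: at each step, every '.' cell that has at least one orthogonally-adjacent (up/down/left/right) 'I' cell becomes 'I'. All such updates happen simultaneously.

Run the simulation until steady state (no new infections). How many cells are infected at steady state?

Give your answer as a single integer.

Step 0 (initial): 2 infected
Step 1: +3 new -> 5 infected
Step 2: +8 new -> 13 infected
Step 3: +6 new -> 19 infected
Step 4: +5 new -> 24 infected
Step 5: +3 new -> 27 infected
Step 6: +1 new -> 28 infected
Step 7: +0 new -> 28 infected

Answer: 28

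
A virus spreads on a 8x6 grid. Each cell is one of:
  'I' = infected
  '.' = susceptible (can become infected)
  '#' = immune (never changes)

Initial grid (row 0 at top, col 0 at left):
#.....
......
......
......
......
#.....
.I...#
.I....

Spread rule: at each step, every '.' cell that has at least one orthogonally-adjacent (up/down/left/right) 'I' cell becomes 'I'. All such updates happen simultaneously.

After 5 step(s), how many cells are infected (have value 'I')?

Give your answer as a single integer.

Answer: 29

Derivation:
Step 0 (initial): 2 infected
Step 1: +5 new -> 7 infected
Step 2: +4 new -> 11 infected
Step 3: +6 new -> 17 infected
Step 4: +6 new -> 23 infected
Step 5: +6 new -> 29 infected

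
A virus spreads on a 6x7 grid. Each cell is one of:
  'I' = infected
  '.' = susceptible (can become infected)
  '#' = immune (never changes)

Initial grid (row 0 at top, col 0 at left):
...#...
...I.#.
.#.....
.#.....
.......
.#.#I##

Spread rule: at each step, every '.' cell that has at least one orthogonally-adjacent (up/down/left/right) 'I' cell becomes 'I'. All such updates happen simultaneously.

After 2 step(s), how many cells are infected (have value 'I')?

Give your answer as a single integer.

Answer: 15

Derivation:
Step 0 (initial): 2 infected
Step 1: +4 new -> 6 infected
Step 2: +9 new -> 15 infected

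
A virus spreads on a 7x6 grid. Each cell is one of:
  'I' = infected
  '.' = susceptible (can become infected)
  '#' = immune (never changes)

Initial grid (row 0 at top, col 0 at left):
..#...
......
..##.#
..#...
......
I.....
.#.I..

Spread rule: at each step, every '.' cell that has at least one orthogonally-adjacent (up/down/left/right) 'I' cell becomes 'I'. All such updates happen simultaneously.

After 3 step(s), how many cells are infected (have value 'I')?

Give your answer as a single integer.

Answer: 20

Derivation:
Step 0 (initial): 2 infected
Step 1: +6 new -> 8 infected
Step 2: +6 new -> 14 infected
Step 3: +6 new -> 20 infected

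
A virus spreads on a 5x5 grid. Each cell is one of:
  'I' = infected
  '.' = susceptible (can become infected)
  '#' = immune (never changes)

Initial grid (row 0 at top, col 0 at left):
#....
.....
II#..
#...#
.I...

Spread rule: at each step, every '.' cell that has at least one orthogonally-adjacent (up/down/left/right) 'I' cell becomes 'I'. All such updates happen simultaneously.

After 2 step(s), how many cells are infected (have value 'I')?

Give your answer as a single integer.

Answer: 12

Derivation:
Step 0 (initial): 3 infected
Step 1: +5 new -> 8 infected
Step 2: +4 new -> 12 infected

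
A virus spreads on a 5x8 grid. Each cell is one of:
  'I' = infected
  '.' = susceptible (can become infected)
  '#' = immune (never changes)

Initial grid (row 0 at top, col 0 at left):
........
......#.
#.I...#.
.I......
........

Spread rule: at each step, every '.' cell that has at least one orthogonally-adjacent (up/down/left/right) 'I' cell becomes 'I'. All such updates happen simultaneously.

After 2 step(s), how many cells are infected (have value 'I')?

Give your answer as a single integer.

Step 0 (initial): 2 infected
Step 1: +6 new -> 8 infected
Step 2: +7 new -> 15 infected

Answer: 15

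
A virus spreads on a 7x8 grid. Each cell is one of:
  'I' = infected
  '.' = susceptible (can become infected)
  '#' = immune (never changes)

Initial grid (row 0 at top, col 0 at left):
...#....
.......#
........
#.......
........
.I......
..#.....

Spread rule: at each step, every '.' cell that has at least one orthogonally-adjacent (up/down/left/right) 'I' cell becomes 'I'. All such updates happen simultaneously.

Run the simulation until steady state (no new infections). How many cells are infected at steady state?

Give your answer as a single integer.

Answer: 52

Derivation:
Step 0 (initial): 1 infected
Step 1: +4 new -> 5 infected
Step 2: +5 new -> 10 infected
Step 3: +5 new -> 15 infected
Step 4: +7 new -> 22 infected
Step 5: +8 new -> 30 infected
Step 6: +8 new -> 38 infected
Step 7: +5 new -> 43 infected
Step 8: +4 new -> 47 infected
Step 9: +3 new -> 50 infected
Step 10: +1 new -> 51 infected
Step 11: +1 new -> 52 infected
Step 12: +0 new -> 52 infected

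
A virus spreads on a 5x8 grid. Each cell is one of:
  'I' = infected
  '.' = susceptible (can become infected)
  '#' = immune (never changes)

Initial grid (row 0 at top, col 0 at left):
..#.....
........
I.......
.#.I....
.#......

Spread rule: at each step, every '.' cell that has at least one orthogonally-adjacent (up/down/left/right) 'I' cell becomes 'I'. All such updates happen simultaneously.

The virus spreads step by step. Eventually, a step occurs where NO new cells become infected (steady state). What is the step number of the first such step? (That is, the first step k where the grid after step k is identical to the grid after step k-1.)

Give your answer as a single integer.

Step 0 (initial): 2 infected
Step 1: +7 new -> 9 infected
Step 2: +9 new -> 18 infected
Step 3: +7 new -> 25 infected
Step 4: +5 new -> 30 infected
Step 5: +4 new -> 34 infected
Step 6: +2 new -> 36 infected
Step 7: +1 new -> 37 infected
Step 8: +0 new -> 37 infected

Answer: 8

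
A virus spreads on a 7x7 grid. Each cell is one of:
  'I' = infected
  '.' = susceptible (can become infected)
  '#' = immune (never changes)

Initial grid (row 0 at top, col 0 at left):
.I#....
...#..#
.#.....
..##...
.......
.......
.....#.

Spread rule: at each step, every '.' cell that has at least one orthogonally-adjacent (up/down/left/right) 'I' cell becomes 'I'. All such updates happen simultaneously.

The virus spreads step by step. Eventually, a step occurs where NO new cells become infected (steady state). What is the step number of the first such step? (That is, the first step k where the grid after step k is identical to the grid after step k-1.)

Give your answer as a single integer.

Step 0 (initial): 1 infected
Step 1: +2 new -> 3 infected
Step 2: +2 new -> 5 infected
Step 3: +2 new -> 7 infected
Step 4: +2 new -> 9 infected
Step 5: +3 new -> 12 infected
Step 6: +5 new -> 17 infected
Step 7: +8 new -> 25 infected
Step 8: +8 new -> 33 infected
Step 9: +6 new -> 39 infected
Step 10: +2 new -> 41 infected
Step 11: +1 new -> 42 infected
Step 12: +0 new -> 42 infected

Answer: 12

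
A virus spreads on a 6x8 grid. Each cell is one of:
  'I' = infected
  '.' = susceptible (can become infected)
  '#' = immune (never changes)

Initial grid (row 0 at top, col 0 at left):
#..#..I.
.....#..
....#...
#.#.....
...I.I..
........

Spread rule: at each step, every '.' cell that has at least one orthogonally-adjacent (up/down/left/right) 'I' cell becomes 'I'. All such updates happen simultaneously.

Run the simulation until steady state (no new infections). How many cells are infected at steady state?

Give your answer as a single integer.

Step 0 (initial): 3 infected
Step 1: +10 new -> 13 infected
Step 2: +12 new -> 25 infected
Step 3: +9 new -> 34 infected
Step 4: +3 new -> 37 infected
Step 5: +3 new -> 40 infected
Step 6: +2 new -> 42 infected
Step 7: +0 new -> 42 infected

Answer: 42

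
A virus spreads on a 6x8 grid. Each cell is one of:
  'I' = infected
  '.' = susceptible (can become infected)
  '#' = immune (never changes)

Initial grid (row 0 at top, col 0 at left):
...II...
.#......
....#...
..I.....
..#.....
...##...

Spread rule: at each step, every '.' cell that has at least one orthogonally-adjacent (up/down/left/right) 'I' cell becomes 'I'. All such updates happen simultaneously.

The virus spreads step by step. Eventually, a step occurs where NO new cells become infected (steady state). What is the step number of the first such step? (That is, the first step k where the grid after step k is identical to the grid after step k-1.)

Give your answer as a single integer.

Step 0 (initial): 3 infected
Step 1: +7 new -> 10 infected
Step 2: +10 new -> 20 infected
Step 3: +9 new -> 29 infected
Step 4: +7 new -> 36 infected
Step 5: +4 new -> 40 infected
Step 6: +2 new -> 42 infected
Step 7: +1 new -> 43 infected
Step 8: +0 new -> 43 infected

Answer: 8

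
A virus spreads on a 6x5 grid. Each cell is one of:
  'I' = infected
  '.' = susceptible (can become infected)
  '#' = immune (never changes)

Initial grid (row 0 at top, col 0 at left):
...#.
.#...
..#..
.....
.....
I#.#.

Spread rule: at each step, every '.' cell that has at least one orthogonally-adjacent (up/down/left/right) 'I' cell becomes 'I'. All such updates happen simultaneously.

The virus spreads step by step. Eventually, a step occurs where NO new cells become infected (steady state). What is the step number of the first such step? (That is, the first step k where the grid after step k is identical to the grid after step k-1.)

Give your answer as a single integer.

Step 0 (initial): 1 infected
Step 1: +1 new -> 2 infected
Step 2: +2 new -> 4 infected
Step 3: +3 new -> 7 infected
Step 4: +5 new -> 12 infected
Step 5: +3 new -> 15 infected
Step 6: +4 new -> 19 infected
Step 7: +3 new -> 22 infected
Step 8: +2 new -> 24 infected
Step 9: +1 new -> 25 infected
Step 10: +0 new -> 25 infected

Answer: 10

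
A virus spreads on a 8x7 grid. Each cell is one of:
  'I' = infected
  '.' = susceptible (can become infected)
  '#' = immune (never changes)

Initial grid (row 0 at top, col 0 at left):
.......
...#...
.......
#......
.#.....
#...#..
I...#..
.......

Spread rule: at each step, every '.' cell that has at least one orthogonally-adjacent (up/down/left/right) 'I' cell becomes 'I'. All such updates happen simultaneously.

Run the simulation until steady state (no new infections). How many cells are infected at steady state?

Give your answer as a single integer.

Answer: 49

Derivation:
Step 0 (initial): 1 infected
Step 1: +2 new -> 3 infected
Step 2: +3 new -> 6 infected
Step 3: +3 new -> 9 infected
Step 4: +3 new -> 12 infected
Step 5: +3 new -> 15 infected
Step 6: +5 new -> 20 infected
Step 7: +7 new -> 27 infected
Step 8: +8 new -> 35 infected
Step 9: +7 new -> 42 infected
Step 10: +4 new -> 46 infected
Step 11: +2 new -> 48 infected
Step 12: +1 new -> 49 infected
Step 13: +0 new -> 49 infected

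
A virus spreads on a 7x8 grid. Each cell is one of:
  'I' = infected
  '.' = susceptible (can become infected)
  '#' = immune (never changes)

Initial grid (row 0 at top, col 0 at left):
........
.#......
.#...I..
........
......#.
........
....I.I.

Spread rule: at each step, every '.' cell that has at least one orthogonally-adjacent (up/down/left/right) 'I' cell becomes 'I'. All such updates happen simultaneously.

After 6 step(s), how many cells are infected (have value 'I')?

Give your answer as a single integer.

Answer: 50

Derivation:
Step 0 (initial): 3 infected
Step 1: +9 new -> 12 infected
Step 2: +13 new -> 25 infected
Step 3: +11 new -> 36 infected
Step 4: +7 new -> 43 infected
Step 5: +4 new -> 47 infected
Step 6: +3 new -> 50 infected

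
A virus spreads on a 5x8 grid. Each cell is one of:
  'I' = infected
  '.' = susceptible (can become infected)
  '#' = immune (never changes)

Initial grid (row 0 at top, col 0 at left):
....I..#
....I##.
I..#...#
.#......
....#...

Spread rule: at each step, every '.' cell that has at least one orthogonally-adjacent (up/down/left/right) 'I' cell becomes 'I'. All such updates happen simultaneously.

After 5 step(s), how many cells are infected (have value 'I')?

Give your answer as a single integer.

Answer: 31

Derivation:
Step 0 (initial): 3 infected
Step 1: +7 new -> 10 infected
Step 2: +9 new -> 19 infected
Step 3: +6 new -> 25 infected
Step 4: +4 new -> 29 infected
Step 5: +2 new -> 31 infected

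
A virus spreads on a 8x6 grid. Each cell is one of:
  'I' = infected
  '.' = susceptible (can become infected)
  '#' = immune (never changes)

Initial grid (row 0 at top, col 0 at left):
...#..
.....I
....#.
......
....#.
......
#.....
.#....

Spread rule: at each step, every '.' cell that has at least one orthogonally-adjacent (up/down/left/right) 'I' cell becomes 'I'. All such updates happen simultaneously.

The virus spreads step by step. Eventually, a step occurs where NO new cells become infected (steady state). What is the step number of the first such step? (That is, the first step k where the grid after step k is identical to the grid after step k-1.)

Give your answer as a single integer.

Step 0 (initial): 1 infected
Step 1: +3 new -> 4 infected
Step 2: +3 new -> 7 infected
Step 3: +4 new -> 11 infected
Step 4: +5 new -> 16 infected
Step 5: +7 new -> 23 infected
Step 6: +7 new -> 30 infected
Step 7: +5 new -> 35 infected
Step 8: +4 new -> 39 infected
Step 9: +3 new -> 42 infected
Step 10: +0 new -> 42 infected

Answer: 10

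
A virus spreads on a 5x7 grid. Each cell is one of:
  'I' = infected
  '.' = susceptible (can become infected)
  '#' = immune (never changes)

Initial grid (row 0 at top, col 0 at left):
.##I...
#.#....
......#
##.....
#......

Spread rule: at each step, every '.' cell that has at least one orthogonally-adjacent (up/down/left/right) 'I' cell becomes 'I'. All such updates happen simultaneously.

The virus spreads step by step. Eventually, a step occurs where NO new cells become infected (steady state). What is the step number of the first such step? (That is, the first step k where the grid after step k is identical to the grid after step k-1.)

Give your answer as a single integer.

Answer: 8

Derivation:
Step 0 (initial): 1 infected
Step 1: +2 new -> 3 infected
Step 2: +3 new -> 6 infected
Step 3: +5 new -> 11 infected
Step 4: +6 new -> 17 infected
Step 5: +5 new -> 22 infected
Step 6: +3 new -> 25 infected
Step 7: +1 new -> 26 infected
Step 8: +0 new -> 26 infected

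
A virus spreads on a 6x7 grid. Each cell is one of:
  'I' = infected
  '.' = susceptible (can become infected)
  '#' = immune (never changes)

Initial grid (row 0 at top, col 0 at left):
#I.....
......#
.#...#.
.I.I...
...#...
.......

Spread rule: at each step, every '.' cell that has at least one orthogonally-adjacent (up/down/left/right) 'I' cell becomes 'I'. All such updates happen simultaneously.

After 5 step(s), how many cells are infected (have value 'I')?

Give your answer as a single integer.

Step 0 (initial): 3 infected
Step 1: +7 new -> 10 infected
Step 2: +12 new -> 22 infected
Step 3: +7 new -> 29 infected
Step 4: +6 new -> 35 infected
Step 5: +2 new -> 37 infected

Answer: 37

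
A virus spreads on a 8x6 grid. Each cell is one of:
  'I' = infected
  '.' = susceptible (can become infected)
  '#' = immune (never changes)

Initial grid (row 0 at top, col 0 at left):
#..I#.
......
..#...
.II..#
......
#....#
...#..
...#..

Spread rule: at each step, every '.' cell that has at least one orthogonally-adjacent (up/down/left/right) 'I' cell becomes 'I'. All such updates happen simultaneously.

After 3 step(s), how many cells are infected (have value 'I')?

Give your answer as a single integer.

Step 0 (initial): 3 infected
Step 1: +7 new -> 10 infected
Step 2: +11 new -> 21 infected
Step 3: +7 new -> 28 infected

Answer: 28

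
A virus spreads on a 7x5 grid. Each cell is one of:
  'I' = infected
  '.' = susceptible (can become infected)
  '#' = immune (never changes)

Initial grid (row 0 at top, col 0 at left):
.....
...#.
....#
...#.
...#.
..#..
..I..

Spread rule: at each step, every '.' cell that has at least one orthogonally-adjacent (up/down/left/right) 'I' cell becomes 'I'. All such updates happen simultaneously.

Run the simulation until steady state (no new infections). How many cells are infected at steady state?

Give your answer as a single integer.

Answer: 30

Derivation:
Step 0 (initial): 1 infected
Step 1: +2 new -> 3 infected
Step 2: +4 new -> 7 infected
Step 3: +3 new -> 10 infected
Step 4: +4 new -> 14 infected
Step 5: +4 new -> 18 infected
Step 6: +3 new -> 21 infected
Step 7: +4 new -> 25 infected
Step 8: +2 new -> 27 infected
Step 9: +1 new -> 28 infected
Step 10: +1 new -> 29 infected
Step 11: +1 new -> 30 infected
Step 12: +0 new -> 30 infected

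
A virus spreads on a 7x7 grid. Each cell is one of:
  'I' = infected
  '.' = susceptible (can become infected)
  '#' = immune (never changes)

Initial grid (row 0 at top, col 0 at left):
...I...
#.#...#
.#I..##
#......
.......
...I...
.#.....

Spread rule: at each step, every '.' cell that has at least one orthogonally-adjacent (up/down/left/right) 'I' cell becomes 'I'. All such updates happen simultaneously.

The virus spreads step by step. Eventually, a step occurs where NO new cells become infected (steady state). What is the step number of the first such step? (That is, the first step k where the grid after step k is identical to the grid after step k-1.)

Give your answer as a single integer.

Step 0 (initial): 3 infected
Step 1: +9 new -> 12 infected
Step 2: +12 new -> 24 infected
Step 3: +10 new -> 34 infected
Step 4: +5 new -> 39 infected
Step 5: +1 new -> 40 infected
Step 6: +0 new -> 40 infected

Answer: 6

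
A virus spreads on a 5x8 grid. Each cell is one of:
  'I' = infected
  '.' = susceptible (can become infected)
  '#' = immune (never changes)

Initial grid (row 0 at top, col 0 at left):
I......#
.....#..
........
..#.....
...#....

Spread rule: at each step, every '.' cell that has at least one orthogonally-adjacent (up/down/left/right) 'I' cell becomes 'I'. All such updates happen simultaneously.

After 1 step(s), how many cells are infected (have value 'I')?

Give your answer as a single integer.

Step 0 (initial): 1 infected
Step 1: +2 new -> 3 infected

Answer: 3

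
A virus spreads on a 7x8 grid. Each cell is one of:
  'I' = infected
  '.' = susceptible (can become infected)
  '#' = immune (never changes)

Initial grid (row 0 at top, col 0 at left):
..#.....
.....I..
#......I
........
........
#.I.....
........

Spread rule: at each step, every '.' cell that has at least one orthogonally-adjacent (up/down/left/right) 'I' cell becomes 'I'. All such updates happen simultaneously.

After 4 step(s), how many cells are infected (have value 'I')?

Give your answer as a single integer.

Step 0 (initial): 3 infected
Step 1: +11 new -> 14 infected
Step 2: +14 new -> 28 infected
Step 3: +15 new -> 43 infected
Step 4: +6 new -> 49 infected

Answer: 49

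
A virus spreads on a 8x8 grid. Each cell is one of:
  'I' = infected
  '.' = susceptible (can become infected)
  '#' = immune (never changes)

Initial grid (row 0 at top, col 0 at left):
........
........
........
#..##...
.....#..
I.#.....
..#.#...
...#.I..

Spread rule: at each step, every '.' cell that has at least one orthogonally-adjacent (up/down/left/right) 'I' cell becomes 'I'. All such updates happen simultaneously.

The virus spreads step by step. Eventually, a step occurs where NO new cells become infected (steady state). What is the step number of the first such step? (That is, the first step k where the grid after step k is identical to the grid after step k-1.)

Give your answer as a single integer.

Answer: 10

Derivation:
Step 0 (initial): 2 infected
Step 1: +6 new -> 8 infected
Step 2: +6 new -> 14 infected
Step 3: +6 new -> 20 infected
Step 4: +8 new -> 28 infected
Step 5: +6 new -> 34 infected
Step 6: +7 new -> 41 infected
Step 7: +7 new -> 48 infected
Step 8: +5 new -> 53 infected
Step 9: +3 new -> 56 infected
Step 10: +0 new -> 56 infected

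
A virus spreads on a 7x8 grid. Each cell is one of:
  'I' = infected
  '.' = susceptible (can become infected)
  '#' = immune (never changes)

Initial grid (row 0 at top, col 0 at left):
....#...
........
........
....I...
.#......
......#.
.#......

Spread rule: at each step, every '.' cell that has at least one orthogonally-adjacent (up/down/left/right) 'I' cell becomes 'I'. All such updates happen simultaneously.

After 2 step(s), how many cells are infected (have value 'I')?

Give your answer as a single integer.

Step 0 (initial): 1 infected
Step 1: +4 new -> 5 infected
Step 2: +8 new -> 13 infected

Answer: 13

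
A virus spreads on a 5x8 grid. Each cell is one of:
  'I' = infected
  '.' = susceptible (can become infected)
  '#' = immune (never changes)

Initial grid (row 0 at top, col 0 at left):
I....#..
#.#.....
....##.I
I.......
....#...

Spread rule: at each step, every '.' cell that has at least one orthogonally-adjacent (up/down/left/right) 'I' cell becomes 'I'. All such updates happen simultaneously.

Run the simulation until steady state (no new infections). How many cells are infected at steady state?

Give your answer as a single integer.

Step 0 (initial): 3 infected
Step 1: +7 new -> 10 infected
Step 2: +9 new -> 19 infected
Step 3: +8 new -> 27 infected
Step 4: +7 new -> 34 infected
Step 5: +0 new -> 34 infected

Answer: 34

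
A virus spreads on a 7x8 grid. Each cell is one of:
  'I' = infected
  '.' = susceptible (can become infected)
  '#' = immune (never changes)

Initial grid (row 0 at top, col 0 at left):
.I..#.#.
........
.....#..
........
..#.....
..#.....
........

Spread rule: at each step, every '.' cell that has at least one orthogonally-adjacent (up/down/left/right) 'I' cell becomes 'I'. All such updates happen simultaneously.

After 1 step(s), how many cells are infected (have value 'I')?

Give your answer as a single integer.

Step 0 (initial): 1 infected
Step 1: +3 new -> 4 infected

Answer: 4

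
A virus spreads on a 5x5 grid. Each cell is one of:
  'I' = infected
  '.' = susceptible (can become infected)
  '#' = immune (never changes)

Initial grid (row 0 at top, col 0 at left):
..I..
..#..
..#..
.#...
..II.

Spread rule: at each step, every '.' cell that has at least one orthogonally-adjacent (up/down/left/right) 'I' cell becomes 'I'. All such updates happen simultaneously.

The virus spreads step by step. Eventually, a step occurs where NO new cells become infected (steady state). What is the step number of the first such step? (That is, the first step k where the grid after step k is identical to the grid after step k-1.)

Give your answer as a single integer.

Answer: 5

Derivation:
Step 0 (initial): 3 infected
Step 1: +6 new -> 9 infected
Step 2: +7 new -> 16 infected
Step 3: +5 new -> 21 infected
Step 4: +1 new -> 22 infected
Step 5: +0 new -> 22 infected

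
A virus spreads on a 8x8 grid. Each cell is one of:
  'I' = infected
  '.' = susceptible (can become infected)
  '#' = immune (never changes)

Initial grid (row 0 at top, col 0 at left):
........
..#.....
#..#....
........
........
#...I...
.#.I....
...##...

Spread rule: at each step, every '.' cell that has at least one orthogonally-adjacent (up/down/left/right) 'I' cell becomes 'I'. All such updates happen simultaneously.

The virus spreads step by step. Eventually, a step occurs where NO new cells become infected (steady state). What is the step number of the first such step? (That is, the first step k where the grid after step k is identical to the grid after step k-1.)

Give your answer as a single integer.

Answer: 10

Derivation:
Step 0 (initial): 2 infected
Step 1: +5 new -> 7 infected
Step 2: +7 new -> 14 infected
Step 3: +10 new -> 24 infected
Step 4: +9 new -> 33 infected
Step 5: +10 new -> 43 infected
Step 6: +6 new -> 49 infected
Step 7: +4 new -> 53 infected
Step 8: +3 new -> 56 infected
Step 9: +1 new -> 57 infected
Step 10: +0 new -> 57 infected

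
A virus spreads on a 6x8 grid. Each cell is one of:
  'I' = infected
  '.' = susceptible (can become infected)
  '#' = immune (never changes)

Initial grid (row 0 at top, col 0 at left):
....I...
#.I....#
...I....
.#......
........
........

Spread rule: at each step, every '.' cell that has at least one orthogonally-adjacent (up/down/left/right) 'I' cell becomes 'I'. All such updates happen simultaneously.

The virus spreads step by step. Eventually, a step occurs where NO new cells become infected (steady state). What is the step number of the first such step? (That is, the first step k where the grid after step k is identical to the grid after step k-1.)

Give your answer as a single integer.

Step 0 (initial): 3 infected
Step 1: +9 new -> 12 infected
Step 2: +8 new -> 20 infected
Step 3: +9 new -> 29 infected
Step 4: +7 new -> 36 infected
Step 5: +5 new -> 41 infected
Step 6: +3 new -> 44 infected
Step 7: +1 new -> 45 infected
Step 8: +0 new -> 45 infected

Answer: 8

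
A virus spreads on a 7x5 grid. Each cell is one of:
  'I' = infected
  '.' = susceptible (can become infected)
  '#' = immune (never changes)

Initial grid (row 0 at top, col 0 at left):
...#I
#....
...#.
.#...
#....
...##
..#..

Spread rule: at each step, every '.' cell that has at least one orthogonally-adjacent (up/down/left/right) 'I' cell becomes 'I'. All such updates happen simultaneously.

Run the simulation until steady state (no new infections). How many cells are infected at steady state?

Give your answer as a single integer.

Step 0 (initial): 1 infected
Step 1: +1 new -> 2 infected
Step 2: +2 new -> 4 infected
Step 3: +2 new -> 6 infected
Step 4: +5 new -> 11 infected
Step 5: +4 new -> 15 infected
Step 6: +3 new -> 18 infected
Step 7: +3 new -> 21 infected
Step 8: +1 new -> 22 infected
Step 9: +2 new -> 24 infected
Step 10: +1 new -> 25 infected
Step 11: +0 new -> 25 infected

Answer: 25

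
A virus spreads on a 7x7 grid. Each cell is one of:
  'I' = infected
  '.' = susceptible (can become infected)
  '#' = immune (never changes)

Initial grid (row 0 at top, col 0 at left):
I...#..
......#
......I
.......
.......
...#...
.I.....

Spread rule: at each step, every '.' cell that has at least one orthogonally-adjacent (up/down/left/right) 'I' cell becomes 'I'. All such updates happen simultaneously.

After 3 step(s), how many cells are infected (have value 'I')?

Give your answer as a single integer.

Answer: 35

Derivation:
Step 0 (initial): 3 infected
Step 1: +7 new -> 10 infected
Step 2: +11 new -> 21 infected
Step 3: +14 new -> 35 infected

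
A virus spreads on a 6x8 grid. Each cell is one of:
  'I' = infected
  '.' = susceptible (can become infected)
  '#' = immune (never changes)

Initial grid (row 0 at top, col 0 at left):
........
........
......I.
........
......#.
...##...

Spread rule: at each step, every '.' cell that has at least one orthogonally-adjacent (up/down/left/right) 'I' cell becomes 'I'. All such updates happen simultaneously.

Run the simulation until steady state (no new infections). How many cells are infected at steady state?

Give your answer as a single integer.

Step 0 (initial): 1 infected
Step 1: +4 new -> 5 infected
Step 2: +6 new -> 11 infected
Step 3: +7 new -> 18 infected
Step 4: +7 new -> 25 infected
Step 5: +6 new -> 31 infected
Step 6: +5 new -> 36 infected
Step 7: +5 new -> 41 infected
Step 8: +3 new -> 44 infected
Step 9: +1 new -> 45 infected
Step 10: +0 new -> 45 infected

Answer: 45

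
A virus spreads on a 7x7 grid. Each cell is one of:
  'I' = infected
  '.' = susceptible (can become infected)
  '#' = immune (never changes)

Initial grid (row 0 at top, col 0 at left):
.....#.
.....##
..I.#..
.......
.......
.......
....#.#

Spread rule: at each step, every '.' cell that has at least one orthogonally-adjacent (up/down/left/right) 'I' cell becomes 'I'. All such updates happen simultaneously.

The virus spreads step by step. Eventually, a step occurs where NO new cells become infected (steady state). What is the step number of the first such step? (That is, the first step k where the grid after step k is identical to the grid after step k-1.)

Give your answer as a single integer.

Answer: 8

Derivation:
Step 0 (initial): 1 infected
Step 1: +4 new -> 5 infected
Step 2: +7 new -> 12 infected
Step 3: +9 new -> 21 infected
Step 4: +8 new -> 29 infected
Step 5: +7 new -> 36 infected
Step 6: +4 new -> 40 infected
Step 7: +2 new -> 42 infected
Step 8: +0 new -> 42 infected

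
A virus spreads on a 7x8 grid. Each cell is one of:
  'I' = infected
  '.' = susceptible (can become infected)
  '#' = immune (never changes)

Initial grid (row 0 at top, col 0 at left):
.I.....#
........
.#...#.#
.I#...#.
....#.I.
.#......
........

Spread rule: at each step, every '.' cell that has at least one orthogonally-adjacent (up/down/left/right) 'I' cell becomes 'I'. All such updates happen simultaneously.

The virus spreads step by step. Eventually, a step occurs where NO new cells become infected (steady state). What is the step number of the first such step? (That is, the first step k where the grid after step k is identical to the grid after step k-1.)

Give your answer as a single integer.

Answer: 8

Derivation:
Step 0 (initial): 3 infected
Step 1: +8 new -> 11 infected
Step 2: +11 new -> 22 infected
Step 3: +10 new -> 32 infected
Step 4: +9 new -> 41 infected
Step 5: +4 new -> 45 infected
Step 6: +1 new -> 46 infected
Step 7: +2 new -> 48 infected
Step 8: +0 new -> 48 infected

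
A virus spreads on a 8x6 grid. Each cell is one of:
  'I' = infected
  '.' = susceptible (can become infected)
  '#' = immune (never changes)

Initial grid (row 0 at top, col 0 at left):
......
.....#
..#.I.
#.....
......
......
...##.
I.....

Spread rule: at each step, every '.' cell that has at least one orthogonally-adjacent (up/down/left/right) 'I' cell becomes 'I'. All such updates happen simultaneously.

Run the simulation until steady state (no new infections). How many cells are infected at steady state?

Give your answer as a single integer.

Step 0 (initial): 2 infected
Step 1: +6 new -> 8 infected
Step 2: +8 new -> 16 infected
Step 3: +11 new -> 27 infected
Step 4: +9 new -> 36 infected
Step 5: +5 new -> 41 infected
Step 6: +2 new -> 43 infected
Step 7: +0 new -> 43 infected

Answer: 43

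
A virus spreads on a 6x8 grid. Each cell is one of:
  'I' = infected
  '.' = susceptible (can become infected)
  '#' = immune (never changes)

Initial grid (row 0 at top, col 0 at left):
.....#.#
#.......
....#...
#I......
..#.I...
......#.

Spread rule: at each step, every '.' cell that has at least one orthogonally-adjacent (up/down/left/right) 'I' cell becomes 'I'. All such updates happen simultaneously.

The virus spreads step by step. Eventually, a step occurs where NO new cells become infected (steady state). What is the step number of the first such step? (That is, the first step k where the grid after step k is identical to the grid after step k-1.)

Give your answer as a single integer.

Answer: 7

Derivation:
Step 0 (initial): 2 infected
Step 1: +7 new -> 9 infected
Step 2: +10 new -> 19 infected
Step 3: +8 new -> 27 infected
Step 4: +7 new -> 34 infected
Step 5: +4 new -> 38 infected
Step 6: +3 new -> 41 infected
Step 7: +0 new -> 41 infected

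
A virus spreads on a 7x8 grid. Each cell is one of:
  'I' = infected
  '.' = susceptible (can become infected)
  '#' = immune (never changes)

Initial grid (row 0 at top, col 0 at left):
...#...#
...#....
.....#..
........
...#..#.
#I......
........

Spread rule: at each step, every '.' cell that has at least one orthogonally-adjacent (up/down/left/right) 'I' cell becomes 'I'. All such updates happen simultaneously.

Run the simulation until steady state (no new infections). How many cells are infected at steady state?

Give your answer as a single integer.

Step 0 (initial): 1 infected
Step 1: +3 new -> 4 infected
Step 2: +6 new -> 10 infected
Step 3: +5 new -> 15 infected
Step 4: +7 new -> 22 infected
Step 5: +8 new -> 30 infected
Step 6: +6 new -> 36 infected
Step 7: +4 new -> 40 infected
Step 8: +4 new -> 44 infected
Step 9: +3 new -> 47 infected
Step 10: +2 new -> 49 infected
Step 11: +0 new -> 49 infected

Answer: 49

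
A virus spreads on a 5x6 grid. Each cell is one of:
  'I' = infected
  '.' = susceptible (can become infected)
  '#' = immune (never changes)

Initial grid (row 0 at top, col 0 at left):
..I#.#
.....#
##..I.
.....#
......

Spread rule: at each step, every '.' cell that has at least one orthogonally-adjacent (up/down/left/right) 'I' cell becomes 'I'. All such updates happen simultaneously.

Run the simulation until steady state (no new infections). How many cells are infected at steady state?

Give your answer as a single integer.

Answer: 24

Derivation:
Step 0 (initial): 2 infected
Step 1: +6 new -> 8 infected
Step 2: +7 new -> 15 infected
Step 3: +4 new -> 19 infected
Step 4: +2 new -> 21 infected
Step 5: +2 new -> 23 infected
Step 6: +1 new -> 24 infected
Step 7: +0 new -> 24 infected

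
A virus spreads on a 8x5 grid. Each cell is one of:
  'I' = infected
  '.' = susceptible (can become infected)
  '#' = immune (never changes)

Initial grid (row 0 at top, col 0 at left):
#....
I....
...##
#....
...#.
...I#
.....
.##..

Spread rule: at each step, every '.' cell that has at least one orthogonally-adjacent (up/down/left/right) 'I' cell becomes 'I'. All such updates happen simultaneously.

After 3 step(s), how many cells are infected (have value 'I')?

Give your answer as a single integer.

Answer: 23

Derivation:
Step 0 (initial): 2 infected
Step 1: +4 new -> 6 infected
Step 2: +8 new -> 14 infected
Step 3: +9 new -> 23 infected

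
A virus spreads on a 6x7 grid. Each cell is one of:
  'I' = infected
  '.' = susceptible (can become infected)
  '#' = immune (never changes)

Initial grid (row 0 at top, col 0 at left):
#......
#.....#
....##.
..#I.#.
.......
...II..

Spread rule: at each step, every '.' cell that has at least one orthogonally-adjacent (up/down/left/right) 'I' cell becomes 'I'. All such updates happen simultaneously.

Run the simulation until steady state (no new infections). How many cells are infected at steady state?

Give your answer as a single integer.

Step 0 (initial): 3 infected
Step 1: +6 new -> 9 infected
Step 2: +6 new -> 15 infected
Step 3: +7 new -> 22 infected
Step 4: +8 new -> 30 infected
Step 5: +4 new -> 34 infected
Step 6: +1 new -> 35 infected
Step 7: +0 new -> 35 infected

Answer: 35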